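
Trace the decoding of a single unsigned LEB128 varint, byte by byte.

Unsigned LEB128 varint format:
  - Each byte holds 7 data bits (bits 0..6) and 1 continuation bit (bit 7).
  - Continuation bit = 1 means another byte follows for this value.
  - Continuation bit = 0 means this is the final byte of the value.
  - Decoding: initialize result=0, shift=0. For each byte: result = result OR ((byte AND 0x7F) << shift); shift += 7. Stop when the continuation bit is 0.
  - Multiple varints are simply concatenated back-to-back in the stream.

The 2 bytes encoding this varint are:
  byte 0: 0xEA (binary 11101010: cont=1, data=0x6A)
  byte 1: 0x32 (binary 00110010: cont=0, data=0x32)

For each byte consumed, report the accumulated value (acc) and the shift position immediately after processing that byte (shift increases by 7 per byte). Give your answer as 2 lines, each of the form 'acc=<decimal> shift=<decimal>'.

byte 0=0xEA: payload=0x6A=106, contrib = 106<<0 = 106; acc -> 106, shift -> 7
byte 1=0x32: payload=0x32=50, contrib = 50<<7 = 6400; acc -> 6506, shift -> 14

Answer: acc=106 shift=7
acc=6506 shift=14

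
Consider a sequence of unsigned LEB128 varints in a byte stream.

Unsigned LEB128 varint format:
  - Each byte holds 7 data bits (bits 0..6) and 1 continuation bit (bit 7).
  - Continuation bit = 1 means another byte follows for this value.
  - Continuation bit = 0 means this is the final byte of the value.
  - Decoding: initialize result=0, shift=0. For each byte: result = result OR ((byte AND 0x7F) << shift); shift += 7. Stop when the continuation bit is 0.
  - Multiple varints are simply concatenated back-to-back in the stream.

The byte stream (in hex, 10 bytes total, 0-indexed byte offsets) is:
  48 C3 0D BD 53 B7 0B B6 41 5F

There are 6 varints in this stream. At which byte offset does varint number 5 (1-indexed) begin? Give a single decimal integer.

  byte[0]=0x48 cont=0 payload=0x48=72: acc |= 72<<0 -> acc=72 shift=7 [end]
Varint 1: bytes[0:1] = 48 -> value 72 (1 byte(s))
  byte[1]=0xC3 cont=1 payload=0x43=67: acc |= 67<<0 -> acc=67 shift=7
  byte[2]=0x0D cont=0 payload=0x0D=13: acc |= 13<<7 -> acc=1731 shift=14 [end]
Varint 2: bytes[1:3] = C3 0D -> value 1731 (2 byte(s))
  byte[3]=0xBD cont=1 payload=0x3D=61: acc |= 61<<0 -> acc=61 shift=7
  byte[4]=0x53 cont=0 payload=0x53=83: acc |= 83<<7 -> acc=10685 shift=14 [end]
Varint 3: bytes[3:5] = BD 53 -> value 10685 (2 byte(s))
  byte[5]=0xB7 cont=1 payload=0x37=55: acc |= 55<<0 -> acc=55 shift=7
  byte[6]=0x0B cont=0 payload=0x0B=11: acc |= 11<<7 -> acc=1463 shift=14 [end]
Varint 4: bytes[5:7] = B7 0B -> value 1463 (2 byte(s))
  byte[7]=0xB6 cont=1 payload=0x36=54: acc |= 54<<0 -> acc=54 shift=7
  byte[8]=0x41 cont=0 payload=0x41=65: acc |= 65<<7 -> acc=8374 shift=14 [end]
Varint 5: bytes[7:9] = B6 41 -> value 8374 (2 byte(s))
  byte[9]=0x5F cont=0 payload=0x5F=95: acc |= 95<<0 -> acc=95 shift=7 [end]
Varint 6: bytes[9:10] = 5F -> value 95 (1 byte(s))

Answer: 7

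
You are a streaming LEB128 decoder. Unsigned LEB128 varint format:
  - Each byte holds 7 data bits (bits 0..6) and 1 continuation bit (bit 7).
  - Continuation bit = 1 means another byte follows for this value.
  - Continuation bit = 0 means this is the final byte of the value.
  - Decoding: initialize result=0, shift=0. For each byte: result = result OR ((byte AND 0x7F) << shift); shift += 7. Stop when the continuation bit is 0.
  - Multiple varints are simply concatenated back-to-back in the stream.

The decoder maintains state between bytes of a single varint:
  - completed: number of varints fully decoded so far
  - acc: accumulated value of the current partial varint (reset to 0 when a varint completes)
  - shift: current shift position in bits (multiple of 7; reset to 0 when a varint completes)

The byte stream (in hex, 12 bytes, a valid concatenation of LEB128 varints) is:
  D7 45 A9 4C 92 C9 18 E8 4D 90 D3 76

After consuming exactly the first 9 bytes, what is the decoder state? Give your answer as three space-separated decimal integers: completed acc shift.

byte[0]=0xD7 cont=1 payload=0x57: acc |= 87<<0 -> completed=0 acc=87 shift=7
byte[1]=0x45 cont=0 payload=0x45: varint #1 complete (value=8919); reset -> completed=1 acc=0 shift=0
byte[2]=0xA9 cont=1 payload=0x29: acc |= 41<<0 -> completed=1 acc=41 shift=7
byte[3]=0x4C cont=0 payload=0x4C: varint #2 complete (value=9769); reset -> completed=2 acc=0 shift=0
byte[4]=0x92 cont=1 payload=0x12: acc |= 18<<0 -> completed=2 acc=18 shift=7
byte[5]=0xC9 cont=1 payload=0x49: acc |= 73<<7 -> completed=2 acc=9362 shift=14
byte[6]=0x18 cont=0 payload=0x18: varint #3 complete (value=402578); reset -> completed=3 acc=0 shift=0
byte[7]=0xE8 cont=1 payload=0x68: acc |= 104<<0 -> completed=3 acc=104 shift=7
byte[8]=0x4D cont=0 payload=0x4D: varint #4 complete (value=9960); reset -> completed=4 acc=0 shift=0

Answer: 4 0 0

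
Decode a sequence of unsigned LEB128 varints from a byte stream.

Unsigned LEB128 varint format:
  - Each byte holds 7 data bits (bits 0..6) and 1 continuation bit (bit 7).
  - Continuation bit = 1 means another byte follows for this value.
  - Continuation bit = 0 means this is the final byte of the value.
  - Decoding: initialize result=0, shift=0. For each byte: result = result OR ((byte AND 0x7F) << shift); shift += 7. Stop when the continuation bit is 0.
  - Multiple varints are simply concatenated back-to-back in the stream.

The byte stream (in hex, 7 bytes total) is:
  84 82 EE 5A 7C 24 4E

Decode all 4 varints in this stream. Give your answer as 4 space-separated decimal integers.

Answer: 190546180 124 36 78

Derivation:
  byte[0]=0x84 cont=1 payload=0x04=4: acc |= 4<<0 -> acc=4 shift=7
  byte[1]=0x82 cont=1 payload=0x02=2: acc |= 2<<7 -> acc=260 shift=14
  byte[2]=0xEE cont=1 payload=0x6E=110: acc |= 110<<14 -> acc=1802500 shift=21
  byte[3]=0x5A cont=0 payload=0x5A=90: acc |= 90<<21 -> acc=190546180 shift=28 [end]
Varint 1: bytes[0:4] = 84 82 EE 5A -> value 190546180 (4 byte(s))
  byte[4]=0x7C cont=0 payload=0x7C=124: acc |= 124<<0 -> acc=124 shift=7 [end]
Varint 2: bytes[4:5] = 7C -> value 124 (1 byte(s))
  byte[5]=0x24 cont=0 payload=0x24=36: acc |= 36<<0 -> acc=36 shift=7 [end]
Varint 3: bytes[5:6] = 24 -> value 36 (1 byte(s))
  byte[6]=0x4E cont=0 payload=0x4E=78: acc |= 78<<0 -> acc=78 shift=7 [end]
Varint 4: bytes[6:7] = 4E -> value 78 (1 byte(s))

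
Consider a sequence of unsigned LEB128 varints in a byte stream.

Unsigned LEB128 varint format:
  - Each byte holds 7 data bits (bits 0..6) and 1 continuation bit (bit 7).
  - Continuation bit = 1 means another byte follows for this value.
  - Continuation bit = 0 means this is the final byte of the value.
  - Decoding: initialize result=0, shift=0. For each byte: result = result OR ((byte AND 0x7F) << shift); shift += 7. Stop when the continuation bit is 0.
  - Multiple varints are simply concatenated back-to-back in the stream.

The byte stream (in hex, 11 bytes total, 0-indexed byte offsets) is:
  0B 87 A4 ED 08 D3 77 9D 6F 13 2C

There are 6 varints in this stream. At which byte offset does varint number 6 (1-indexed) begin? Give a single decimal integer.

Answer: 10

Derivation:
  byte[0]=0x0B cont=0 payload=0x0B=11: acc |= 11<<0 -> acc=11 shift=7 [end]
Varint 1: bytes[0:1] = 0B -> value 11 (1 byte(s))
  byte[1]=0x87 cont=1 payload=0x07=7: acc |= 7<<0 -> acc=7 shift=7
  byte[2]=0xA4 cont=1 payload=0x24=36: acc |= 36<<7 -> acc=4615 shift=14
  byte[3]=0xED cont=1 payload=0x6D=109: acc |= 109<<14 -> acc=1790471 shift=21
  byte[4]=0x08 cont=0 payload=0x08=8: acc |= 8<<21 -> acc=18567687 shift=28 [end]
Varint 2: bytes[1:5] = 87 A4 ED 08 -> value 18567687 (4 byte(s))
  byte[5]=0xD3 cont=1 payload=0x53=83: acc |= 83<<0 -> acc=83 shift=7
  byte[6]=0x77 cont=0 payload=0x77=119: acc |= 119<<7 -> acc=15315 shift=14 [end]
Varint 3: bytes[5:7] = D3 77 -> value 15315 (2 byte(s))
  byte[7]=0x9D cont=1 payload=0x1D=29: acc |= 29<<0 -> acc=29 shift=7
  byte[8]=0x6F cont=0 payload=0x6F=111: acc |= 111<<7 -> acc=14237 shift=14 [end]
Varint 4: bytes[7:9] = 9D 6F -> value 14237 (2 byte(s))
  byte[9]=0x13 cont=0 payload=0x13=19: acc |= 19<<0 -> acc=19 shift=7 [end]
Varint 5: bytes[9:10] = 13 -> value 19 (1 byte(s))
  byte[10]=0x2C cont=0 payload=0x2C=44: acc |= 44<<0 -> acc=44 shift=7 [end]
Varint 6: bytes[10:11] = 2C -> value 44 (1 byte(s))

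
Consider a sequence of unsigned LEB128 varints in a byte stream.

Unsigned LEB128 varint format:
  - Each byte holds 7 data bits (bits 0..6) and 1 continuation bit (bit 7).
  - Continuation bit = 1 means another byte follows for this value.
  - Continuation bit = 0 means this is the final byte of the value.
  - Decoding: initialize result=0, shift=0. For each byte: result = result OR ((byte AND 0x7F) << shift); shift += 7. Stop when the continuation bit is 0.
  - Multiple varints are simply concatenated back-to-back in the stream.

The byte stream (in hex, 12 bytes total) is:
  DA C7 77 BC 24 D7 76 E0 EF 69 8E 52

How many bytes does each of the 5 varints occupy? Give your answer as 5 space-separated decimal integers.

Answer: 3 2 2 3 2

Derivation:
  byte[0]=0xDA cont=1 payload=0x5A=90: acc |= 90<<0 -> acc=90 shift=7
  byte[1]=0xC7 cont=1 payload=0x47=71: acc |= 71<<7 -> acc=9178 shift=14
  byte[2]=0x77 cont=0 payload=0x77=119: acc |= 119<<14 -> acc=1958874 shift=21 [end]
Varint 1: bytes[0:3] = DA C7 77 -> value 1958874 (3 byte(s))
  byte[3]=0xBC cont=1 payload=0x3C=60: acc |= 60<<0 -> acc=60 shift=7
  byte[4]=0x24 cont=0 payload=0x24=36: acc |= 36<<7 -> acc=4668 shift=14 [end]
Varint 2: bytes[3:5] = BC 24 -> value 4668 (2 byte(s))
  byte[5]=0xD7 cont=1 payload=0x57=87: acc |= 87<<0 -> acc=87 shift=7
  byte[6]=0x76 cont=0 payload=0x76=118: acc |= 118<<7 -> acc=15191 shift=14 [end]
Varint 3: bytes[5:7] = D7 76 -> value 15191 (2 byte(s))
  byte[7]=0xE0 cont=1 payload=0x60=96: acc |= 96<<0 -> acc=96 shift=7
  byte[8]=0xEF cont=1 payload=0x6F=111: acc |= 111<<7 -> acc=14304 shift=14
  byte[9]=0x69 cont=0 payload=0x69=105: acc |= 105<<14 -> acc=1734624 shift=21 [end]
Varint 4: bytes[7:10] = E0 EF 69 -> value 1734624 (3 byte(s))
  byte[10]=0x8E cont=1 payload=0x0E=14: acc |= 14<<0 -> acc=14 shift=7
  byte[11]=0x52 cont=0 payload=0x52=82: acc |= 82<<7 -> acc=10510 shift=14 [end]
Varint 5: bytes[10:12] = 8E 52 -> value 10510 (2 byte(s))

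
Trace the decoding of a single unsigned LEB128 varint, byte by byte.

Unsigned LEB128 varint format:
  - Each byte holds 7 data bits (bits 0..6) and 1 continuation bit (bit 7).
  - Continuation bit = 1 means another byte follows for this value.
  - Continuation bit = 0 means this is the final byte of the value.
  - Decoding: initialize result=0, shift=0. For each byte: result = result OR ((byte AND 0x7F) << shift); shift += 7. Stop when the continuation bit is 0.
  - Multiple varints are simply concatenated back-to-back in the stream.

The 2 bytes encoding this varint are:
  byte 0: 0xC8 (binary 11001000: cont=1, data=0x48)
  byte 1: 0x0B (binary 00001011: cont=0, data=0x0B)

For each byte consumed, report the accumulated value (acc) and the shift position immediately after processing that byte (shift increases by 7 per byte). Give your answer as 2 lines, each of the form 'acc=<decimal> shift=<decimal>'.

Answer: acc=72 shift=7
acc=1480 shift=14

Derivation:
byte 0=0xC8: payload=0x48=72, contrib = 72<<0 = 72; acc -> 72, shift -> 7
byte 1=0x0B: payload=0x0B=11, contrib = 11<<7 = 1408; acc -> 1480, shift -> 14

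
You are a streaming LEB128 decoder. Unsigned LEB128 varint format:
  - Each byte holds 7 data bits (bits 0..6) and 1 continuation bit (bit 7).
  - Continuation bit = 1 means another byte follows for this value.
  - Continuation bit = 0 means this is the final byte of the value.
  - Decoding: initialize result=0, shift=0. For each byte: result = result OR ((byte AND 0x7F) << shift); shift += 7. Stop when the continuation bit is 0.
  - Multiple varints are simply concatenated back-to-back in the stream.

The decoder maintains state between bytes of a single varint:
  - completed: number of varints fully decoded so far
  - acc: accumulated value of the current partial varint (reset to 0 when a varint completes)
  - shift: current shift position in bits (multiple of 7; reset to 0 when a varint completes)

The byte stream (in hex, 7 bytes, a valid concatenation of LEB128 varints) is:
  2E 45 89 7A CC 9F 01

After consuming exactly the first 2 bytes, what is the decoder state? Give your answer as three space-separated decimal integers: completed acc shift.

Answer: 2 0 0

Derivation:
byte[0]=0x2E cont=0 payload=0x2E: varint #1 complete (value=46); reset -> completed=1 acc=0 shift=0
byte[1]=0x45 cont=0 payload=0x45: varint #2 complete (value=69); reset -> completed=2 acc=0 shift=0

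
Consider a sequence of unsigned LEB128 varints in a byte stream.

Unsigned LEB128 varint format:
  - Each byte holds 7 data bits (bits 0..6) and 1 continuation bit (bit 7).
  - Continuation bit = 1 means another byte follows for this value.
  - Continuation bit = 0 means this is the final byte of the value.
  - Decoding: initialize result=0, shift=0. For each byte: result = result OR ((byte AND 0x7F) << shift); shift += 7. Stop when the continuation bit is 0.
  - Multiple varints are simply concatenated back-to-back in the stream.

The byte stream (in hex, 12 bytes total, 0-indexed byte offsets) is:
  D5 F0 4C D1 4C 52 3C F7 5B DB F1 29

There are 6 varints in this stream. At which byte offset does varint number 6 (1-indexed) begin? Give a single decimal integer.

Answer: 9

Derivation:
  byte[0]=0xD5 cont=1 payload=0x55=85: acc |= 85<<0 -> acc=85 shift=7
  byte[1]=0xF0 cont=1 payload=0x70=112: acc |= 112<<7 -> acc=14421 shift=14
  byte[2]=0x4C cont=0 payload=0x4C=76: acc |= 76<<14 -> acc=1259605 shift=21 [end]
Varint 1: bytes[0:3] = D5 F0 4C -> value 1259605 (3 byte(s))
  byte[3]=0xD1 cont=1 payload=0x51=81: acc |= 81<<0 -> acc=81 shift=7
  byte[4]=0x4C cont=0 payload=0x4C=76: acc |= 76<<7 -> acc=9809 shift=14 [end]
Varint 2: bytes[3:5] = D1 4C -> value 9809 (2 byte(s))
  byte[5]=0x52 cont=0 payload=0x52=82: acc |= 82<<0 -> acc=82 shift=7 [end]
Varint 3: bytes[5:6] = 52 -> value 82 (1 byte(s))
  byte[6]=0x3C cont=0 payload=0x3C=60: acc |= 60<<0 -> acc=60 shift=7 [end]
Varint 4: bytes[6:7] = 3C -> value 60 (1 byte(s))
  byte[7]=0xF7 cont=1 payload=0x77=119: acc |= 119<<0 -> acc=119 shift=7
  byte[8]=0x5B cont=0 payload=0x5B=91: acc |= 91<<7 -> acc=11767 shift=14 [end]
Varint 5: bytes[7:9] = F7 5B -> value 11767 (2 byte(s))
  byte[9]=0xDB cont=1 payload=0x5B=91: acc |= 91<<0 -> acc=91 shift=7
  byte[10]=0xF1 cont=1 payload=0x71=113: acc |= 113<<7 -> acc=14555 shift=14
  byte[11]=0x29 cont=0 payload=0x29=41: acc |= 41<<14 -> acc=686299 shift=21 [end]
Varint 6: bytes[9:12] = DB F1 29 -> value 686299 (3 byte(s))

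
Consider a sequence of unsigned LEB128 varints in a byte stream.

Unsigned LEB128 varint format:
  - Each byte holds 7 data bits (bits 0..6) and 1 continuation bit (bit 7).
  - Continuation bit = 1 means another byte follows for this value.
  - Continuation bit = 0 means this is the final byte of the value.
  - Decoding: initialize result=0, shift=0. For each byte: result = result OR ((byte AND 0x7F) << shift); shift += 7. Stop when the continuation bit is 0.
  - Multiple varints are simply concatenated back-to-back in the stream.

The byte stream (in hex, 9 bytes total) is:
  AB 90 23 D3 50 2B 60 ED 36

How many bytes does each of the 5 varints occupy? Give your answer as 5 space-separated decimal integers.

Answer: 3 2 1 1 2

Derivation:
  byte[0]=0xAB cont=1 payload=0x2B=43: acc |= 43<<0 -> acc=43 shift=7
  byte[1]=0x90 cont=1 payload=0x10=16: acc |= 16<<7 -> acc=2091 shift=14
  byte[2]=0x23 cont=0 payload=0x23=35: acc |= 35<<14 -> acc=575531 shift=21 [end]
Varint 1: bytes[0:3] = AB 90 23 -> value 575531 (3 byte(s))
  byte[3]=0xD3 cont=1 payload=0x53=83: acc |= 83<<0 -> acc=83 shift=7
  byte[4]=0x50 cont=0 payload=0x50=80: acc |= 80<<7 -> acc=10323 shift=14 [end]
Varint 2: bytes[3:5] = D3 50 -> value 10323 (2 byte(s))
  byte[5]=0x2B cont=0 payload=0x2B=43: acc |= 43<<0 -> acc=43 shift=7 [end]
Varint 3: bytes[5:6] = 2B -> value 43 (1 byte(s))
  byte[6]=0x60 cont=0 payload=0x60=96: acc |= 96<<0 -> acc=96 shift=7 [end]
Varint 4: bytes[6:7] = 60 -> value 96 (1 byte(s))
  byte[7]=0xED cont=1 payload=0x6D=109: acc |= 109<<0 -> acc=109 shift=7
  byte[8]=0x36 cont=0 payload=0x36=54: acc |= 54<<7 -> acc=7021 shift=14 [end]
Varint 5: bytes[7:9] = ED 36 -> value 7021 (2 byte(s))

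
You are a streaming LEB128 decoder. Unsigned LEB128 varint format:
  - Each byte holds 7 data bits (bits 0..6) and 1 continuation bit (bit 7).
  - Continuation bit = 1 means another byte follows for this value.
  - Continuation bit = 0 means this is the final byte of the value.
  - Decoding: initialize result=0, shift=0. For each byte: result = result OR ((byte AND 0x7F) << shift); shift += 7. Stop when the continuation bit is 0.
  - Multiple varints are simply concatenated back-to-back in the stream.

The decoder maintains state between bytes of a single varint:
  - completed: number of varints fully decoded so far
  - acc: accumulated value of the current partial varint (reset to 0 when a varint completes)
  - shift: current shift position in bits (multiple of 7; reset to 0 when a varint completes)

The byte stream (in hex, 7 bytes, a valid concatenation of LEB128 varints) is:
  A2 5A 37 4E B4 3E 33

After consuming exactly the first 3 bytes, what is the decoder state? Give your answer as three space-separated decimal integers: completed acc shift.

Answer: 2 0 0

Derivation:
byte[0]=0xA2 cont=1 payload=0x22: acc |= 34<<0 -> completed=0 acc=34 shift=7
byte[1]=0x5A cont=0 payload=0x5A: varint #1 complete (value=11554); reset -> completed=1 acc=0 shift=0
byte[2]=0x37 cont=0 payload=0x37: varint #2 complete (value=55); reset -> completed=2 acc=0 shift=0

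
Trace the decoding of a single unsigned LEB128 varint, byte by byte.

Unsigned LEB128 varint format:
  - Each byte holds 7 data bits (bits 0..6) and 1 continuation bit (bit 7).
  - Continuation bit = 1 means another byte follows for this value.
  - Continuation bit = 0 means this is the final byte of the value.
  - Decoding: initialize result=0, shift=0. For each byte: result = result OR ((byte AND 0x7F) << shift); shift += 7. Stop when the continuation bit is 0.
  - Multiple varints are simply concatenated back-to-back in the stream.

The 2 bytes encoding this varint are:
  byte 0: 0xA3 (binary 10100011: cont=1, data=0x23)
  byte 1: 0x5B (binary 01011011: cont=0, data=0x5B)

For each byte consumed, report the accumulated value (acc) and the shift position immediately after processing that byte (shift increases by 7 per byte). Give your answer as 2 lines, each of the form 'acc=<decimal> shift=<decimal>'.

byte 0=0xA3: payload=0x23=35, contrib = 35<<0 = 35; acc -> 35, shift -> 7
byte 1=0x5B: payload=0x5B=91, contrib = 91<<7 = 11648; acc -> 11683, shift -> 14

Answer: acc=35 shift=7
acc=11683 shift=14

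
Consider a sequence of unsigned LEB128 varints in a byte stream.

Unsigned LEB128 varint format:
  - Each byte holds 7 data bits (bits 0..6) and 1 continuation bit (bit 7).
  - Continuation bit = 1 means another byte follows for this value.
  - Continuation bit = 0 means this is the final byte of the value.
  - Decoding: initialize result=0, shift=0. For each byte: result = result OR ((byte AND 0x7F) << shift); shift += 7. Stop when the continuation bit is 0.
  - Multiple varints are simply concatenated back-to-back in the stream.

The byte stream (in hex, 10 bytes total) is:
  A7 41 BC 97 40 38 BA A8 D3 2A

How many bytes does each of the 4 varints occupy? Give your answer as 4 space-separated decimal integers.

Answer: 2 3 1 4

Derivation:
  byte[0]=0xA7 cont=1 payload=0x27=39: acc |= 39<<0 -> acc=39 shift=7
  byte[1]=0x41 cont=0 payload=0x41=65: acc |= 65<<7 -> acc=8359 shift=14 [end]
Varint 1: bytes[0:2] = A7 41 -> value 8359 (2 byte(s))
  byte[2]=0xBC cont=1 payload=0x3C=60: acc |= 60<<0 -> acc=60 shift=7
  byte[3]=0x97 cont=1 payload=0x17=23: acc |= 23<<7 -> acc=3004 shift=14
  byte[4]=0x40 cont=0 payload=0x40=64: acc |= 64<<14 -> acc=1051580 shift=21 [end]
Varint 2: bytes[2:5] = BC 97 40 -> value 1051580 (3 byte(s))
  byte[5]=0x38 cont=0 payload=0x38=56: acc |= 56<<0 -> acc=56 shift=7 [end]
Varint 3: bytes[5:6] = 38 -> value 56 (1 byte(s))
  byte[6]=0xBA cont=1 payload=0x3A=58: acc |= 58<<0 -> acc=58 shift=7
  byte[7]=0xA8 cont=1 payload=0x28=40: acc |= 40<<7 -> acc=5178 shift=14
  byte[8]=0xD3 cont=1 payload=0x53=83: acc |= 83<<14 -> acc=1365050 shift=21
  byte[9]=0x2A cont=0 payload=0x2A=42: acc |= 42<<21 -> acc=89445434 shift=28 [end]
Varint 4: bytes[6:10] = BA A8 D3 2A -> value 89445434 (4 byte(s))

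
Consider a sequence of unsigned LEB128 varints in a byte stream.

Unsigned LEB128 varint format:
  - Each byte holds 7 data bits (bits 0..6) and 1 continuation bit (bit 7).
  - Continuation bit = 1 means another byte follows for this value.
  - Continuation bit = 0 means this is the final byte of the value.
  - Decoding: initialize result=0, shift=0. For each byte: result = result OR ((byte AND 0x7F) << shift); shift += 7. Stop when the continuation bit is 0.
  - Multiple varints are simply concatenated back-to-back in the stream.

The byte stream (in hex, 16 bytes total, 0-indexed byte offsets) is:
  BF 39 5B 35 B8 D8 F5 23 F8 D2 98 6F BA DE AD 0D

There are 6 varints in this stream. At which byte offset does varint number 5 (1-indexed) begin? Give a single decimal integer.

  byte[0]=0xBF cont=1 payload=0x3F=63: acc |= 63<<0 -> acc=63 shift=7
  byte[1]=0x39 cont=0 payload=0x39=57: acc |= 57<<7 -> acc=7359 shift=14 [end]
Varint 1: bytes[0:2] = BF 39 -> value 7359 (2 byte(s))
  byte[2]=0x5B cont=0 payload=0x5B=91: acc |= 91<<0 -> acc=91 shift=7 [end]
Varint 2: bytes[2:3] = 5B -> value 91 (1 byte(s))
  byte[3]=0x35 cont=0 payload=0x35=53: acc |= 53<<0 -> acc=53 shift=7 [end]
Varint 3: bytes[3:4] = 35 -> value 53 (1 byte(s))
  byte[4]=0xB8 cont=1 payload=0x38=56: acc |= 56<<0 -> acc=56 shift=7
  byte[5]=0xD8 cont=1 payload=0x58=88: acc |= 88<<7 -> acc=11320 shift=14
  byte[6]=0xF5 cont=1 payload=0x75=117: acc |= 117<<14 -> acc=1928248 shift=21
  byte[7]=0x23 cont=0 payload=0x23=35: acc |= 35<<21 -> acc=75328568 shift=28 [end]
Varint 4: bytes[4:8] = B8 D8 F5 23 -> value 75328568 (4 byte(s))
  byte[8]=0xF8 cont=1 payload=0x78=120: acc |= 120<<0 -> acc=120 shift=7
  byte[9]=0xD2 cont=1 payload=0x52=82: acc |= 82<<7 -> acc=10616 shift=14
  byte[10]=0x98 cont=1 payload=0x18=24: acc |= 24<<14 -> acc=403832 shift=21
  byte[11]=0x6F cont=0 payload=0x6F=111: acc |= 111<<21 -> acc=233187704 shift=28 [end]
Varint 5: bytes[8:12] = F8 D2 98 6F -> value 233187704 (4 byte(s))
  byte[12]=0xBA cont=1 payload=0x3A=58: acc |= 58<<0 -> acc=58 shift=7
  byte[13]=0xDE cont=1 payload=0x5E=94: acc |= 94<<7 -> acc=12090 shift=14
  byte[14]=0xAD cont=1 payload=0x2D=45: acc |= 45<<14 -> acc=749370 shift=21
  byte[15]=0x0D cont=0 payload=0x0D=13: acc |= 13<<21 -> acc=28012346 shift=28 [end]
Varint 6: bytes[12:16] = BA DE AD 0D -> value 28012346 (4 byte(s))

Answer: 8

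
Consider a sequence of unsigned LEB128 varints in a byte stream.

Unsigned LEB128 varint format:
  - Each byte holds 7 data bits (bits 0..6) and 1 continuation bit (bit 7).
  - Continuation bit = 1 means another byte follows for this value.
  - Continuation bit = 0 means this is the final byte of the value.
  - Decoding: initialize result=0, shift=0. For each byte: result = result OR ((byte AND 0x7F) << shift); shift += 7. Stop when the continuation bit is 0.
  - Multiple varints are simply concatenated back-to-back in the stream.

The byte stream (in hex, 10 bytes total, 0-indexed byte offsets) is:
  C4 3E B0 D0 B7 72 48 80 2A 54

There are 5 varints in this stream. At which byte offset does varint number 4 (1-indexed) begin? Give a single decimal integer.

  byte[0]=0xC4 cont=1 payload=0x44=68: acc |= 68<<0 -> acc=68 shift=7
  byte[1]=0x3E cont=0 payload=0x3E=62: acc |= 62<<7 -> acc=8004 shift=14 [end]
Varint 1: bytes[0:2] = C4 3E -> value 8004 (2 byte(s))
  byte[2]=0xB0 cont=1 payload=0x30=48: acc |= 48<<0 -> acc=48 shift=7
  byte[3]=0xD0 cont=1 payload=0x50=80: acc |= 80<<7 -> acc=10288 shift=14
  byte[4]=0xB7 cont=1 payload=0x37=55: acc |= 55<<14 -> acc=911408 shift=21
  byte[5]=0x72 cont=0 payload=0x72=114: acc |= 114<<21 -> acc=239986736 shift=28 [end]
Varint 2: bytes[2:6] = B0 D0 B7 72 -> value 239986736 (4 byte(s))
  byte[6]=0x48 cont=0 payload=0x48=72: acc |= 72<<0 -> acc=72 shift=7 [end]
Varint 3: bytes[6:7] = 48 -> value 72 (1 byte(s))
  byte[7]=0x80 cont=1 payload=0x00=0: acc |= 0<<0 -> acc=0 shift=7
  byte[8]=0x2A cont=0 payload=0x2A=42: acc |= 42<<7 -> acc=5376 shift=14 [end]
Varint 4: bytes[7:9] = 80 2A -> value 5376 (2 byte(s))
  byte[9]=0x54 cont=0 payload=0x54=84: acc |= 84<<0 -> acc=84 shift=7 [end]
Varint 5: bytes[9:10] = 54 -> value 84 (1 byte(s))

Answer: 7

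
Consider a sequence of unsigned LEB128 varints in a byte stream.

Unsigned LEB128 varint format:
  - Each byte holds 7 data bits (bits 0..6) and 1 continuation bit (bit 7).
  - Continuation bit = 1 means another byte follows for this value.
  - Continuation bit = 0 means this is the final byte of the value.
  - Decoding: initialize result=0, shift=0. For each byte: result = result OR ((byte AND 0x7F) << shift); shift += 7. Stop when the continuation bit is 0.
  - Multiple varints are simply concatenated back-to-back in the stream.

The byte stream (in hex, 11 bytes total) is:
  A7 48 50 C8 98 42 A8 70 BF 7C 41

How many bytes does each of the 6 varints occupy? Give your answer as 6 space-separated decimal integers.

Answer: 2 1 3 2 2 1

Derivation:
  byte[0]=0xA7 cont=1 payload=0x27=39: acc |= 39<<0 -> acc=39 shift=7
  byte[1]=0x48 cont=0 payload=0x48=72: acc |= 72<<7 -> acc=9255 shift=14 [end]
Varint 1: bytes[0:2] = A7 48 -> value 9255 (2 byte(s))
  byte[2]=0x50 cont=0 payload=0x50=80: acc |= 80<<0 -> acc=80 shift=7 [end]
Varint 2: bytes[2:3] = 50 -> value 80 (1 byte(s))
  byte[3]=0xC8 cont=1 payload=0x48=72: acc |= 72<<0 -> acc=72 shift=7
  byte[4]=0x98 cont=1 payload=0x18=24: acc |= 24<<7 -> acc=3144 shift=14
  byte[5]=0x42 cont=0 payload=0x42=66: acc |= 66<<14 -> acc=1084488 shift=21 [end]
Varint 3: bytes[3:6] = C8 98 42 -> value 1084488 (3 byte(s))
  byte[6]=0xA8 cont=1 payload=0x28=40: acc |= 40<<0 -> acc=40 shift=7
  byte[7]=0x70 cont=0 payload=0x70=112: acc |= 112<<7 -> acc=14376 shift=14 [end]
Varint 4: bytes[6:8] = A8 70 -> value 14376 (2 byte(s))
  byte[8]=0xBF cont=1 payload=0x3F=63: acc |= 63<<0 -> acc=63 shift=7
  byte[9]=0x7C cont=0 payload=0x7C=124: acc |= 124<<7 -> acc=15935 shift=14 [end]
Varint 5: bytes[8:10] = BF 7C -> value 15935 (2 byte(s))
  byte[10]=0x41 cont=0 payload=0x41=65: acc |= 65<<0 -> acc=65 shift=7 [end]
Varint 6: bytes[10:11] = 41 -> value 65 (1 byte(s))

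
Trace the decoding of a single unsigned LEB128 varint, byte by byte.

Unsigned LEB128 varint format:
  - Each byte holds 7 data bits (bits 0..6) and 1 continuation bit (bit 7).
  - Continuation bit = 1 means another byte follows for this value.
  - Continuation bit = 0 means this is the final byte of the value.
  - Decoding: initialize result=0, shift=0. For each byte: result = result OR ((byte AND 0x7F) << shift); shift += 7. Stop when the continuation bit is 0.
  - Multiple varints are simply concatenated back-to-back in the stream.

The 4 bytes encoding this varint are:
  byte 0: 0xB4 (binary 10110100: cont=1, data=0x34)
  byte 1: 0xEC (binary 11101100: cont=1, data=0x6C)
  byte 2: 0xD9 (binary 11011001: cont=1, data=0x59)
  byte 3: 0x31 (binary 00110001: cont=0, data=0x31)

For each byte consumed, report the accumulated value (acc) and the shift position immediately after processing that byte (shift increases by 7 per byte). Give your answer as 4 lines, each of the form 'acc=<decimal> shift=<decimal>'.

Answer: acc=52 shift=7
acc=13876 shift=14
acc=1472052 shift=21
acc=104232500 shift=28

Derivation:
byte 0=0xB4: payload=0x34=52, contrib = 52<<0 = 52; acc -> 52, shift -> 7
byte 1=0xEC: payload=0x6C=108, contrib = 108<<7 = 13824; acc -> 13876, shift -> 14
byte 2=0xD9: payload=0x59=89, contrib = 89<<14 = 1458176; acc -> 1472052, shift -> 21
byte 3=0x31: payload=0x31=49, contrib = 49<<21 = 102760448; acc -> 104232500, shift -> 28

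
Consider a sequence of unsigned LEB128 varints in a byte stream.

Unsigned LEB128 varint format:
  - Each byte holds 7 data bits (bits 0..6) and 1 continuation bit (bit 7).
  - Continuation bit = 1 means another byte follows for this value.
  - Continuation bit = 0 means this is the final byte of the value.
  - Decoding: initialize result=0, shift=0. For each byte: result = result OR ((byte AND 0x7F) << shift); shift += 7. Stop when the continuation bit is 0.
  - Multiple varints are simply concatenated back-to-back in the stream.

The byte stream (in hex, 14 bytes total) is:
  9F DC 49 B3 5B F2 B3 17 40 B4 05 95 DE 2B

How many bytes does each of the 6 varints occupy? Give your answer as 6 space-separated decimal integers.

  byte[0]=0x9F cont=1 payload=0x1F=31: acc |= 31<<0 -> acc=31 shift=7
  byte[1]=0xDC cont=1 payload=0x5C=92: acc |= 92<<7 -> acc=11807 shift=14
  byte[2]=0x49 cont=0 payload=0x49=73: acc |= 73<<14 -> acc=1207839 shift=21 [end]
Varint 1: bytes[0:3] = 9F DC 49 -> value 1207839 (3 byte(s))
  byte[3]=0xB3 cont=1 payload=0x33=51: acc |= 51<<0 -> acc=51 shift=7
  byte[4]=0x5B cont=0 payload=0x5B=91: acc |= 91<<7 -> acc=11699 shift=14 [end]
Varint 2: bytes[3:5] = B3 5B -> value 11699 (2 byte(s))
  byte[5]=0xF2 cont=1 payload=0x72=114: acc |= 114<<0 -> acc=114 shift=7
  byte[6]=0xB3 cont=1 payload=0x33=51: acc |= 51<<7 -> acc=6642 shift=14
  byte[7]=0x17 cont=0 payload=0x17=23: acc |= 23<<14 -> acc=383474 shift=21 [end]
Varint 3: bytes[5:8] = F2 B3 17 -> value 383474 (3 byte(s))
  byte[8]=0x40 cont=0 payload=0x40=64: acc |= 64<<0 -> acc=64 shift=7 [end]
Varint 4: bytes[8:9] = 40 -> value 64 (1 byte(s))
  byte[9]=0xB4 cont=1 payload=0x34=52: acc |= 52<<0 -> acc=52 shift=7
  byte[10]=0x05 cont=0 payload=0x05=5: acc |= 5<<7 -> acc=692 shift=14 [end]
Varint 5: bytes[9:11] = B4 05 -> value 692 (2 byte(s))
  byte[11]=0x95 cont=1 payload=0x15=21: acc |= 21<<0 -> acc=21 shift=7
  byte[12]=0xDE cont=1 payload=0x5E=94: acc |= 94<<7 -> acc=12053 shift=14
  byte[13]=0x2B cont=0 payload=0x2B=43: acc |= 43<<14 -> acc=716565 shift=21 [end]
Varint 6: bytes[11:14] = 95 DE 2B -> value 716565 (3 byte(s))

Answer: 3 2 3 1 2 3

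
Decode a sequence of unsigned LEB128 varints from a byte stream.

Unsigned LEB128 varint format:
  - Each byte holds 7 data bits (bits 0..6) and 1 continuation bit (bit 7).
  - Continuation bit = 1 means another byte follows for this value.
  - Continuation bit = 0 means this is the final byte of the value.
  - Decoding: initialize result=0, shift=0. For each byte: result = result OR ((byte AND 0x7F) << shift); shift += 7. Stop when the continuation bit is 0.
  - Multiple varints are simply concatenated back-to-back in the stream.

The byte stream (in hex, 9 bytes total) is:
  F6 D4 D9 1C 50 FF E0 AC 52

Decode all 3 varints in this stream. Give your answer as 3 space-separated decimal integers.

  byte[0]=0xF6 cont=1 payload=0x76=118: acc |= 118<<0 -> acc=118 shift=7
  byte[1]=0xD4 cont=1 payload=0x54=84: acc |= 84<<7 -> acc=10870 shift=14
  byte[2]=0xD9 cont=1 payload=0x59=89: acc |= 89<<14 -> acc=1469046 shift=21
  byte[3]=0x1C cont=0 payload=0x1C=28: acc |= 28<<21 -> acc=60189302 shift=28 [end]
Varint 1: bytes[0:4] = F6 D4 D9 1C -> value 60189302 (4 byte(s))
  byte[4]=0x50 cont=0 payload=0x50=80: acc |= 80<<0 -> acc=80 shift=7 [end]
Varint 2: bytes[4:5] = 50 -> value 80 (1 byte(s))
  byte[5]=0xFF cont=1 payload=0x7F=127: acc |= 127<<0 -> acc=127 shift=7
  byte[6]=0xE0 cont=1 payload=0x60=96: acc |= 96<<7 -> acc=12415 shift=14
  byte[7]=0xAC cont=1 payload=0x2C=44: acc |= 44<<14 -> acc=733311 shift=21
  byte[8]=0x52 cont=0 payload=0x52=82: acc |= 82<<21 -> acc=172699775 shift=28 [end]
Varint 3: bytes[5:9] = FF E0 AC 52 -> value 172699775 (4 byte(s))

Answer: 60189302 80 172699775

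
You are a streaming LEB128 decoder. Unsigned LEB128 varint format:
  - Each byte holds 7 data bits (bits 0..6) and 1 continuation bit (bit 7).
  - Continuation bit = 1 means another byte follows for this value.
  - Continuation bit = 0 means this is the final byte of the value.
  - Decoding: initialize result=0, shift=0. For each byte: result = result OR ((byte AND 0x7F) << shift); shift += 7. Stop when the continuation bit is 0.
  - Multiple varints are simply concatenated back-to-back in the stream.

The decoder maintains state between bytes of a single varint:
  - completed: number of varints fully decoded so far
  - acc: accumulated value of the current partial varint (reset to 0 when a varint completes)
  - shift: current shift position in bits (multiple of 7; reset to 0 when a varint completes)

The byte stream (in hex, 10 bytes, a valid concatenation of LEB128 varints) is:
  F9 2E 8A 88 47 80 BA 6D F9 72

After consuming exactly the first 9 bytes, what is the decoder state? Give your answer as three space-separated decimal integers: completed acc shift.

byte[0]=0xF9 cont=1 payload=0x79: acc |= 121<<0 -> completed=0 acc=121 shift=7
byte[1]=0x2E cont=0 payload=0x2E: varint #1 complete (value=6009); reset -> completed=1 acc=0 shift=0
byte[2]=0x8A cont=1 payload=0x0A: acc |= 10<<0 -> completed=1 acc=10 shift=7
byte[3]=0x88 cont=1 payload=0x08: acc |= 8<<7 -> completed=1 acc=1034 shift=14
byte[4]=0x47 cont=0 payload=0x47: varint #2 complete (value=1164298); reset -> completed=2 acc=0 shift=0
byte[5]=0x80 cont=1 payload=0x00: acc |= 0<<0 -> completed=2 acc=0 shift=7
byte[6]=0xBA cont=1 payload=0x3A: acc |= 58<<7 -> completed=2 acc=7424 shift=14
byte[7]=0x6D cont=0 payload=0x6D: varint #3 complete (value=1793280); reset -> completed=3 acc=0 shift=0
byte[8]=0xF9 cont=1 payload=0x79: acc |= 121<<0 -> completed=3 acc=121 shift=7

Answer: 3 121 7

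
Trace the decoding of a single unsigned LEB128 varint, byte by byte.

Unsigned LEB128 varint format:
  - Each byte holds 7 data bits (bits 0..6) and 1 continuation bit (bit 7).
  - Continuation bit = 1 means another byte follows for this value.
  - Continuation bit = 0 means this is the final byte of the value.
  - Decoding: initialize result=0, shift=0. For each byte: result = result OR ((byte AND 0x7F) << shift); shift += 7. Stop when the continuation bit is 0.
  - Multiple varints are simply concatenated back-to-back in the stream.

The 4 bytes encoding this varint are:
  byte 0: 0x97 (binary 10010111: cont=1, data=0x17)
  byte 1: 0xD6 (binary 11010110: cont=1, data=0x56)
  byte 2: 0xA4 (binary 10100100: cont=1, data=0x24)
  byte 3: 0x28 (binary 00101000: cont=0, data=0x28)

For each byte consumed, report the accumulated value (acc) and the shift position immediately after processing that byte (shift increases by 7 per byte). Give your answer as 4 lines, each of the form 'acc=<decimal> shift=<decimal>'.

byte 0=0x97: payload=0x17=23, contrib = 23<<0 = 23; acc -> 23, shift -> 7
byte 1=0xD6: payload=0x56=86, contrib = 86<<7 = 11008; acc -> 11031, shift -> 14
byte 2=0xA4: payload=0x24=36, contrib = 36<<14 = 589824; acc -> 600855, shift -> 21
byte 3=0x28: payload=0x28=40, contrib = 40<<21 = 83886080; acc -> 84486935, shift -> 28

Answer: acc=23 shift=7
acc=11031 shift=14
acc=600855 shift=21
acc=84486935 shift=28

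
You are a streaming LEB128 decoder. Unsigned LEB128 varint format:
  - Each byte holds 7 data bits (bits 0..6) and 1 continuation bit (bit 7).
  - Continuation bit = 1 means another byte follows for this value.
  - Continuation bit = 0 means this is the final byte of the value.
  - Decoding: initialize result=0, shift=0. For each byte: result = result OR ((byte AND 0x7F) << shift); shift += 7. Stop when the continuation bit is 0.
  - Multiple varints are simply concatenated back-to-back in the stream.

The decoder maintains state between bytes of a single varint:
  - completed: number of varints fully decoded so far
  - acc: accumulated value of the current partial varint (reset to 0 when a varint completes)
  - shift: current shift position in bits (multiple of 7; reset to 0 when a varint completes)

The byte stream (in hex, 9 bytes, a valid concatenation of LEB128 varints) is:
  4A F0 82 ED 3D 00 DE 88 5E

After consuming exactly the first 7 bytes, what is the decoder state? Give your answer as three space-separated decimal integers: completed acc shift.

Answer: 3 94 7

Derivation:
byte[0]=0x4A cont=0 payload=0x4A: varint #1 complete (value=74); reset -> completed=1 acc=0 shift=0
byte[1]=0xF0 cont=1 payload=0x70: acc |= 112<<0 -> completed=1 acc=112 shift=7
byte[2]=0x82 cont=1 payload=0x02: acc |= 2<<7 -> completed=1 acc=368 shift=14
byte[3]=0xED cont=1 payload=0x6D: acc |= 109<<14 -> completed=1 acc=1786224 shift=21
byte[4]=0x3D cont=0 payload=0x3D: varint #2 complete (value=129712496); reset -> completed=2 acc=0 shift=0
byte[5]=0x00 cont=0 payload=0x00: varint #3 complete (value=0); reset -> completed=3 acc=0 shift=0
byte[6]=0xDE cont=1 payload=0x5E: acc |= 94<<0 -> completed=3 acc=94 shift=7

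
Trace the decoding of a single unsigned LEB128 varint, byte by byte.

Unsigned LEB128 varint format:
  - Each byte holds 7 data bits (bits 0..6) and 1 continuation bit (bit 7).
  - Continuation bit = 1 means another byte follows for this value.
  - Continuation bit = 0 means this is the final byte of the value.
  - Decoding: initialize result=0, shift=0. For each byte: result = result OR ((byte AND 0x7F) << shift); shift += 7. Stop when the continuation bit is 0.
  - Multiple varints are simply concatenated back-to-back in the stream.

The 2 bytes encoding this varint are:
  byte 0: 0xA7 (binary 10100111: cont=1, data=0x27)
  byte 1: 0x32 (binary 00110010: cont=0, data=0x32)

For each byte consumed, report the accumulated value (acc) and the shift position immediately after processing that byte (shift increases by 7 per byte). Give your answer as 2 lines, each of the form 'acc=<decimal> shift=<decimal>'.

byte 0=0xA7: payload=0x27=39, contrib = 39<<0 = 39; acc -> 39, shift -> 7
byte 1=0x32: payload=0x32=50, contrib = 50<<7 = 6400; acc -> 6439, shift -> 14

Answer: acc=39 shift=7
acc=6439 shift=14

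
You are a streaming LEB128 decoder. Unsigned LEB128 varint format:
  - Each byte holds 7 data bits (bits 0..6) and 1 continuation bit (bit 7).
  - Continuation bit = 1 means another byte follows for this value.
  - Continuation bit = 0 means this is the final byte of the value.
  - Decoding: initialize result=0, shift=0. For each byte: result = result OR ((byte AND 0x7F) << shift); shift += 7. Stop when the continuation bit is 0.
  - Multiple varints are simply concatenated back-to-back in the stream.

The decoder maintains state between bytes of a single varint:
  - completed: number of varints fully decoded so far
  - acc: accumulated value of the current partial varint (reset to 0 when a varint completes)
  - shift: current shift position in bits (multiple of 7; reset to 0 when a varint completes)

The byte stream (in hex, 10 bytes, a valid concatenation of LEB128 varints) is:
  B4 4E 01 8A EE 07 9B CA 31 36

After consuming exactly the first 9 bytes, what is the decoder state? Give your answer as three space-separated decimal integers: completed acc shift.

byte[0]=0xB4 cont=1 payload=0x34: acc |= 52<<0 -> completed=0 acc=52 shift=7
byte[1]=0x4E cont=0 payload=0x4E: varint #1 complete (value=10036); reset -> completed=1 acc=0 shift=0
byte[2]=0x01 cont=0 payload=0x01: varint #2 complete (value=1); reset -> completed=2 acc=0 shift=0
byte[3]=0x8A cont=1 payload=0x0A: acc |= 10<<0 -> completed=2 acc=10 shift=7
byte[4]=0xEE cont=1 payload=0x6E: acc |= 110<<7 -> completed=2 acc=14090 shift=14
byte[5]=0x07 cont=0 payload=0x07: varint #3 complete (value=128778); reset -> completed=3 acc=0 shift=0
byte[6]=0x9B cont=1 payload=0x1B: acc |= 27<<0 -> completed=3 acc=27 shift=7
byte[7]=0xCA cont=1 payload=0x4A: acc |= 74<<7 -> completed=3 acc=9499 shift=14
byte[8]=0x31 cont=0 payload=0x31: varint #4 complete (value=812315); reset -> completed=4 acc=0 shift=0

Answer: 4 0 0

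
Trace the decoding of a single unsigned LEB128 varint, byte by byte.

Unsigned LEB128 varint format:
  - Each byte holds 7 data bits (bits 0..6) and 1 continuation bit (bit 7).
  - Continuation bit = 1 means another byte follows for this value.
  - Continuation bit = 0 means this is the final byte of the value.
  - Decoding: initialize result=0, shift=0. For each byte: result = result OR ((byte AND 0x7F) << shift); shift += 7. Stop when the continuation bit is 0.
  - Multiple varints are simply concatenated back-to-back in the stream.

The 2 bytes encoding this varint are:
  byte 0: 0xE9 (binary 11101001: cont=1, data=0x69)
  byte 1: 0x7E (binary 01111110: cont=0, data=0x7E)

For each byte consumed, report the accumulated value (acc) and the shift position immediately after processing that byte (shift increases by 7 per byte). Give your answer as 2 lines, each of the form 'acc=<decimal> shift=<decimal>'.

Answer: acc=105 shift=7
acc=16233 shift=14

Derivation:
byte 0=0xE9: payload=0x69=105, contrib = 105<<0 = 105; acc -> 105, shift -> 7
byte 1=0x7E: payload=0x7E=126, contrib = 126<<7 = 16128; acc -> 16233, shift -> 14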